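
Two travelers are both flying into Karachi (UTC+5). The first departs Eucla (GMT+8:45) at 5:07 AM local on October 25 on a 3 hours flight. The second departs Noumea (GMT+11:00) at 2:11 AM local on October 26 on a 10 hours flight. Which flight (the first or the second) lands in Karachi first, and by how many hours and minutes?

Flight 1 in UTC: 5:07 AM − 8:45 = 8:22 PM on Oct 24.
+3 hours → arrive 11:22 PM UTC on Oct 24.
Flight 2 in UTC: 2:11 AM − 11:00 = 3:11 PM on Oct 25.
+10 hours → arrive 1:11 AM UTC on Oct 26.
Flight 1 lands earlier by 25 hours 49 minutes.

the first, by 25 hours 49 minutes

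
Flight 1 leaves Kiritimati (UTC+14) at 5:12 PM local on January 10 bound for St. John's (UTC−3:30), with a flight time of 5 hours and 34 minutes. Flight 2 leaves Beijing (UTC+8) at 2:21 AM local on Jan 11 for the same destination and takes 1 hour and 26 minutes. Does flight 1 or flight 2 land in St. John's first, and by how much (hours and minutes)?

the first, by 11 hours 1 minute

Flight 1 in UTC: 5:12 PM − 14:00 = 3:12 AM on Jan 10.
+5 hours and 34 minutes → arrive 8:46 AM UTC on Jan 10.
Flight 2 in UTC: 2:21 AM − 8:00 = 6:21 PM on Jan 10.
+1 hour and 26 minutes → arrive 7:47 PM UTC on Jan 10.
Flight 1 lands earlier by 11 hours 1 minute.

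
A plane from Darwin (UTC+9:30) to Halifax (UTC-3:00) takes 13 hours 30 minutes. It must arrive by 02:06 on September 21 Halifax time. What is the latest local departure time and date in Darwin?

Target arrival in UTC: 02:06 + 3:00 = 05:06 on Sep 21.
Subtract 13 hours 30 minutes → departure 15:36 UTC on Sep 20.
Darwin is UTC+9:30: 15:36 + 9:30 = 01:06 on Sep 21.

01:06 on September 21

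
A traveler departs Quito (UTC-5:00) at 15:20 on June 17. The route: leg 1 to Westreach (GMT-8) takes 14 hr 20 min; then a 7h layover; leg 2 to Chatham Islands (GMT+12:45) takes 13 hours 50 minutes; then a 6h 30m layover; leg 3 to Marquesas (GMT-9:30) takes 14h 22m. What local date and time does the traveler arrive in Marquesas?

Convert departure to UTC: 15:20 + 5:00 = 20:20 UTC on Jun 17.
Add 14 hours and 20 minutes leg 1 → 10:40 UTC (Jun 18).
Add 7 hours layover in Westreach → 17:40 UTC.
Add 13 hours and 50 minutes leg 2 → 07:30 UTC (Jun 19).
Add 6 hours and 30 minutes layover in Chatham Islands → 14:00 UTC.
Add 14 hours and 22 minutes leg 3 → 04:22 UTC (Jun 20).
Marquesas is UTC−9:30, so local arrival = 04:22 − 9:30 = 18:52 on Jun 19.

18:52 on June 19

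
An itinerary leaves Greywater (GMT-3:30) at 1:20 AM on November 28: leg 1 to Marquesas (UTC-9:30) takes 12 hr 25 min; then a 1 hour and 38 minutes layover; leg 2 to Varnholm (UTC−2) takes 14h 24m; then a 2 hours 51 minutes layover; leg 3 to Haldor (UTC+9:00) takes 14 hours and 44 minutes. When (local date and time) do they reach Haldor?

Convert departure to UTC: 1:20 AM + 3:30 = 4:50 AM UTC on Nov 28.
Add 12 hours and 25 minutes leg 1 → 5:15 PM UTC.
Add 1 hour 38 minutes layover in Marquesas → 6:53 PM UTC.
Add 14 hours 24 minutes leg 2 → 9:17 AM UTC (Nov 29).
Add 2 hours 51 minutes layover in Varnholm → 12:08 PM UTC.
Add 14 hours and 44 minutes leg 3 → 2:52 AM UTC (Nov 30).
Haldor is UTC+9:00, so local arrival = 2:52 AM + 9:00 = 11:52 AM on Nov 30.

11:52 AM on Nov 30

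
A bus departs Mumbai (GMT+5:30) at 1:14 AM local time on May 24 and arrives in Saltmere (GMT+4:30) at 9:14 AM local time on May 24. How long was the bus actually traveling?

9 hours

Saltmere is 1:00 behind Mumbai.
Clock-face elapsed time (ignoring zones) is 8 hours.
Actual elapsed = 8 hours + 1:00 = 9 hours.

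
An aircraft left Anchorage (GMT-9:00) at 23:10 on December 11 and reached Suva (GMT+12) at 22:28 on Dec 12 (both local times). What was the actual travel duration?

2 hours 18 minutes

Departure in UTC: 23:10 + 9:00 = 08:10 on Dec 12.
Arrival in UTC: 22:28 − 12:00 = 10:28 on Dec 12.
Elapsed = 10:28 − 08:10 = 2 hours 18 minutes.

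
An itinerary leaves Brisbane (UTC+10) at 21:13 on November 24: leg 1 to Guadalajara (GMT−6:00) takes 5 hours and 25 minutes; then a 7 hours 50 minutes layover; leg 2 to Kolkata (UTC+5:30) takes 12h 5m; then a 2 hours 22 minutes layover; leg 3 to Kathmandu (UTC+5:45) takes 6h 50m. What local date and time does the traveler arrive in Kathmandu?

Convert departure to UTC: 21:13 − 10:00 = 11:13 UTC on Nov 24.
Add 5 hours and 25 minutes leg 1 → 16:38 UTC.
Add 7 hours and 50 minutes layover in Guadalajara → 00:28 UTC (Nov 25).
Add 12 hours 5 minutes leg 2 → 12:33 UTC.
Add 2 hours 22 minutes layover in Kolkata → 14:55 UTC.
Add 6 hours 50 minutes leg 3 → 21:45 UTC.
Kathmandu is UTC+5:45, so local arrival = 21:45 + 5:45 = 03:30 on Nov 26.

03:30 on Nov 26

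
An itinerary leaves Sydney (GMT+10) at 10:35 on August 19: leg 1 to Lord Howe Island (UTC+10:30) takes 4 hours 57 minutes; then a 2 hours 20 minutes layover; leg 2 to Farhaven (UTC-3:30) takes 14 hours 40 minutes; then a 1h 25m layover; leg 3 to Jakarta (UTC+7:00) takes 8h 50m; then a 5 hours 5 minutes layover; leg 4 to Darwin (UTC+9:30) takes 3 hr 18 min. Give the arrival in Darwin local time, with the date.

Convert departure to UTC: 10:35 − 10:00 = 00:35 UTC on Aug 19.
Add 4 hours and 57 minutes leg 1 → 05:32 UTC.
Add 2 hours 20 minutes layover in Lord Howe Island → 07:52 UTC.
Add 14 hours and 40 minutes leg 2 → 22:32 UTC.
Add 1 hour and 25 minutes layover in Farhaven → 23:57 UTC.
Add 8 hours and 50 minutes leg 3 → 08:47 UTC (Aug 20).
Add 5 hours 5 minutes layover in Jakarta → 13:52 UTC.
Add 3 hours and 18 minutes leg 4 → 17:10 UTC.
Darwin is UTC+9:30, so local arrival = 17:10 + 9:30 = 02:40 on Aug 21.

02:40 on August 21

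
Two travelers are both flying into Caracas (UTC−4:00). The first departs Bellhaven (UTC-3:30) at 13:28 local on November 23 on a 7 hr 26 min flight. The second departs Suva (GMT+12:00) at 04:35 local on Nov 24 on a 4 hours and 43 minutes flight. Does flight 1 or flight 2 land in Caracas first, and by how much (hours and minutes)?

the second, by 3 hours 6 minutes

Flight 1 in UTC: 13:28 + 3:30 = 16:58 on Nov 23.
+7 hours 26 minutes → arrive 00:24 UTC on Nov 24.
Flight 2 in UTC: 04:35 − 12:00 = 16:35 on Nov 23.
+4 hours 43 minutes → arrive 21:18 UTC on Nov 23.
Flight 2 lands earlier by 3 hours 6 minutes.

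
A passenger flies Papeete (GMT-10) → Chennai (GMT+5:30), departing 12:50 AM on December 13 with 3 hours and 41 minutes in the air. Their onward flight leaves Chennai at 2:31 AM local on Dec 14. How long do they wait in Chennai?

Convert departure to UTC: 12:50 AM + 10:00 = 10:50 AM UTC on Dec 13.
Add 3 hours and 41 minutes flight time → 2:31 PM UTC.
Chennai is UTC+5:30, so local arrival = 2:31 PM + 5:30 = 8:01 PM on Dec 13.
Layover = 2:31 AM − 8:01 PM (+1 day) = 6 hours 30 minutes.

6 hours 30 minutes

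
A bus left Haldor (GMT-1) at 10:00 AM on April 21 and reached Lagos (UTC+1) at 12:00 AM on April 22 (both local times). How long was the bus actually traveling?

Lagos is 2:00 ahead of Haldor.
Clock-face elapsed time (ignoring zones) is 14 hours.
Actual elapsed = 14 hours − 2:00 = 12 hours.

12 hours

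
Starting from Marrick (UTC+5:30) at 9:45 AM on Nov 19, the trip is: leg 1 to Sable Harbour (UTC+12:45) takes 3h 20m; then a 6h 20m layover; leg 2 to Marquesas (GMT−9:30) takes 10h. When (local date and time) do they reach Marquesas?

Convert departure to UTC: 9:45 AM − 5:30 = 4:15 AM UTC on Nov 19.
Add 3 hours and 20 minutes leg 1 → 7:35 AM UTC.
Add 6 hours 20 minutes layover in Sable Harbour → 1:55 PM UTC.
Add 10 hours leg 2 → 11:55 PM UTC.
Marquesas is UTC−9:30, so local arrival = 11:55 PM − 9:30 = 2:25 PM on Nov 19.

2:25 PM on November 19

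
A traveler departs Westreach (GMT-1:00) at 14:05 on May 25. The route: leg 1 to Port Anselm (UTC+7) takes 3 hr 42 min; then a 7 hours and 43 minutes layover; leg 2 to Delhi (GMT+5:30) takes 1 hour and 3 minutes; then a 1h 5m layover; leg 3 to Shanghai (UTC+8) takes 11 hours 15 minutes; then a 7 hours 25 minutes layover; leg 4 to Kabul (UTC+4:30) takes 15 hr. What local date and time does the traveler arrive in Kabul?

18:48 on May 27

Convert departure to UTC: 14:05 + 1:00 = 15:05 UTC on May 25.
Add 3 hours 42 minutes leg 1 → 18:47 UTC.
Add 7 hours and 43 minutes layover in Port Anselm → 02:30 UTC (May 26).
Add 1 hour and 3 minutes leg 2 → 03:33 UTC.
Add 1 hour 5 minutes layover in Delhi → 04:38 UTC.
Add 11 hours 15 minutes leg 3 → 15:53 UTC.
Add 7 hours and 25 minutes layover in Shanghai → 23:18 UTC.
Add 15 hours leg 4 → 14:18 UTC (May 27).
Kabul is UTC+4:30, so local arrival = 14:18 + 4:30 = 18:48 on May 27.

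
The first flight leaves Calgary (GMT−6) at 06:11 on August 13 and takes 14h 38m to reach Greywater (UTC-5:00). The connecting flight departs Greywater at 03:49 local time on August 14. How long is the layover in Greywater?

6 hours

Convert departure to UTC: 06:11 + 6:00 = 12:11 UTC on Aug 13.
Add 14 hours and 38 minutes flight time → 02:49 UTC (Aug 14).
Greywater is UTC−5:00, so local arrival = 02:49 − 5:00 = 21:49 on Aug 13.
Layover = 03:49 − 21:49 (+1 day) = 6 hours.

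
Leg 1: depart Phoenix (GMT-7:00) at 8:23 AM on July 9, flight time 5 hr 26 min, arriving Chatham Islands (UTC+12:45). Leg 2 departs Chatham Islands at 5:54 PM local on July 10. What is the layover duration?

8 hours 20 minutes

Convert departure to UTC: 8:23 AM + 7:00 = 3:23 PM UTC on Jul 9.
Add 5 hours 26 minutes flight time → 8:49 PM UTC.
Chatham Islands is UTC+12:45, so local arrival = 8:49 PM + 12:45 = 9:34 AM on Jul 10.
Layover = 5:54 PM − 9:34 AM = 8 hours 20 minutes.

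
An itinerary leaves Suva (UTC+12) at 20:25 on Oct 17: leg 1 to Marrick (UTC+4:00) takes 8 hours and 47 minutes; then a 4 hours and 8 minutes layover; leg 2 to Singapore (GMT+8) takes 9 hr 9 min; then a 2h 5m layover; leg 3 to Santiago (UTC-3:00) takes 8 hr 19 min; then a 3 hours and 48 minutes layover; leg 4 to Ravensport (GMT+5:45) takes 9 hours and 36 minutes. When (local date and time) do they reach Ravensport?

Convert departure to UTC: 20:25 − 12:00 = 08:25 UTC on Oct 17.
Add 8 hours and 47 minutes leg 1 → 17:12 UTC.
Add 4 hours 8 minutes layover in Marrick → 21:20 UTC.
Add 9 hours and 9 minutes leg 2 → 06:29 UTC (Oct 18).
Add 2 hours and 5 minutes layover in Singapore → 08:34 UTC.
Add 8 hours 19 minutes leg 3 → 16:53 UTC.
Add 3 hours 48 minutes layover in Santiago → 20:41 UTC.
Add 9 hours 36 minutes leg 4 → 06:17 UTC (Oct 19).
Ravensport is UTC+5:45, so local arrival = 06:17 + 5:45 = 12:02 on Oct 19.

12:02 on Oct 19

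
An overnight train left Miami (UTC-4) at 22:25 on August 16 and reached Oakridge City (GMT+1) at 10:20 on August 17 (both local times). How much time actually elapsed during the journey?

Departure in UTC: 22:25 + 4:00 = 02:25 on Aug 17.
Arrival in UTC: 10:20 − 1:00 = 09:20 on Aug 17.
Elapsed = 09:20 − 02:25 = 6 hours 55 minutes.

6 hours 55 minutes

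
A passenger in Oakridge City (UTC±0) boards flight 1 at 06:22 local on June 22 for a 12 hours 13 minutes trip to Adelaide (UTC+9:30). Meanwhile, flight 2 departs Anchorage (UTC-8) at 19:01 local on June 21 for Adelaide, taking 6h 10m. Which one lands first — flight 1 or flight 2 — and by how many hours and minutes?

Flight 1 departs at 06:22 UTC (Jun 22).
+12 hours 13 minutes → arrive 18:35 UTC on Jun 22.
Flight 2 in UTC: 19:01 + 8:00 = 03:01 on Jun 22.
+6 hours 10 minutes → arrive 09:11 UTC on Jun 22.
Flight 2 lands earlier by 9 hours 24 minutes.

the second, by 9 hours 24 minutes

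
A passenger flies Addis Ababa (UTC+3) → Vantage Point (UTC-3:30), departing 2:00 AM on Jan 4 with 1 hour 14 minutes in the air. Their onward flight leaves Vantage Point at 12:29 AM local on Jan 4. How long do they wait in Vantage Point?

Convert departure to UTC: 2:00 AM − 3:00 = 11:00 PM UTC on Jan 3.
Add 1 hour and 14 minutes flight time → 12:14 AM UTC (Jan 4).
Vantage Point is UTC−3:30, so local arrival = 12:14 AM − 3:30 = 8:44 PM on Jan 3.
Layover = 12:29 AM − 8:44 PM (+1 day) = 3 hours 45 minutes.

3 hours 45 minutes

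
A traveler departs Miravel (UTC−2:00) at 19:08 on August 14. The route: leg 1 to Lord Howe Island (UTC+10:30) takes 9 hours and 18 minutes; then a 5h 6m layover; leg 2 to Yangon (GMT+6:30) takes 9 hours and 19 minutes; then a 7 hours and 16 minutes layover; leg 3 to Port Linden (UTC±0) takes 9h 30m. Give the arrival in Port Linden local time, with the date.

13:37 on August 16

Convert departure to UTC: 19:08 + 2:00 = 21:08 UTC on Aug 14.
Add 9 hours 18 minutes leg 1 → 06:26 UTC (Aug 15).
Add 5 hours and 6 minutes layover in Lord Howe Island → 11:32 UTC.
Add 9 hours 19 minutes leg 2 → 20:51 UTC.
Add 7 hours and 16 minutes layover in Yangon → 04:07 UTC (Aug 16).
Add 9 hours 30 minutes leg 3 → 13:37 UTC.
Port Linden is UTC+0, so local arrival is the same: 13:37 on Aug 16.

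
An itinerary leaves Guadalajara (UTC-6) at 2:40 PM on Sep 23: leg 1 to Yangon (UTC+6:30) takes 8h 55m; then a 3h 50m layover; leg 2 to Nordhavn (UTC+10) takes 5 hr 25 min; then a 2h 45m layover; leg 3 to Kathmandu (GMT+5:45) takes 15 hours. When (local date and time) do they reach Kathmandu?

2:20 PM on Sep 25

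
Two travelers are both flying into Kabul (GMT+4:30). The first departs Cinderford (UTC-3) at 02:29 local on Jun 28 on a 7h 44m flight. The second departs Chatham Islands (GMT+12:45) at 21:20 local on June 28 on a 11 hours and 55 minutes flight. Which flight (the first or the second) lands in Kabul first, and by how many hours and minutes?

the first, by 7 hours 17 minutes

Flight 1 in UTC: 02:29 + 3:00 = 05:29 on Jun 28.
+7 hours and 44 minutes → arrive 13:13 UTC on Jun 28.
Flight 2 in UTC: 21:20 − 12:45 = 08:35 on Jun 28.
+11 hours 55 minutes → arrive 20:30 UTC on Jun 28.
Flight 1 lands earlier by 7 hours 17 minutes.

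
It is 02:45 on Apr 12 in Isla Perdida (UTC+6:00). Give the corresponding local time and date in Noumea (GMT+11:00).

07:45 on April 12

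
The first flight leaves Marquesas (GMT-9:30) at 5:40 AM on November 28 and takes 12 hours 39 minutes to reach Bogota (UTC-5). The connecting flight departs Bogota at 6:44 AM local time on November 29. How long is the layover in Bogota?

7 hours 55 minutes

Convert departure to UTC: 5:40 AM + 9:30 = 3:10 PM UTC on Nov 28.
Add 12 hours 39 minutes flight time → 3:49 AM UTC (Nov 29).
Bogota is UTC−5:00, so local arrival = 3:49 AM − 5:00 = 10:49 PM on Nov 28.
Layover = 6:44 AM − 10:49 PM (+1 day) = 7 hours 55 minutes.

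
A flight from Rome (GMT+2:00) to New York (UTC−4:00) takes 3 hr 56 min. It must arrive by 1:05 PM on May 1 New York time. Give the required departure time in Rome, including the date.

Target arrival in UTC: 1:05 PM + 4:00 = 5:05 PM on May 1.
Subtract 3 hours and 56 minutes → departure 1:09 PM UTC on May 1.
Rome is UTC+2:00: 1:09 PM + 2:00 = 3:09 PM on May 1.

3:09 PM on May 1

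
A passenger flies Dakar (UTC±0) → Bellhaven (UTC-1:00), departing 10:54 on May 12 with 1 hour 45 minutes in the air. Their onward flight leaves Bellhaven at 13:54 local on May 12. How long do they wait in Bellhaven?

Dakar is at UTC+0, so departure is already 10:54 UTC on May 12.
Add 1 hour 45 minutes flight time → 12:39 UTC.
Bellhaven is UTC−1:00, so local arrival = 12:39 − 1:00 = 11:39 on May 12.
Layover = 13:54 − 11:39 = 2 hours 15 minutes.

2 hours 15 minutes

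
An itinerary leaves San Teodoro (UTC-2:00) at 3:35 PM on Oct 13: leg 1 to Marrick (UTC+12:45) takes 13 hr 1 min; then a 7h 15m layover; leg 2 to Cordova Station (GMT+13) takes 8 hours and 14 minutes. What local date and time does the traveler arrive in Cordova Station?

Convert departure to UTC: 3:35 PM + 2:00 = 5:35 PM UTC on Oct 13.
Add 13 hours 1 minute leg 1 → 6:36 AM UTC (Oct 14).
Add 7 hours 15 minutes layover in Marrick → 1:51 PM UTC.
Add 8 hours and 14 minutes leg 2 → 10:05 PM UTC.
Cordova Station is UTC+13:00, so local arrival = 10:05 PM + 13:00 = 11:05 AM on Oct 15.

11:05 AM on October 15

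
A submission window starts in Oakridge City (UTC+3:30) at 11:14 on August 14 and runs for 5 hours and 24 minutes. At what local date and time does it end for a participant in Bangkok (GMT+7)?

20:08 on August 14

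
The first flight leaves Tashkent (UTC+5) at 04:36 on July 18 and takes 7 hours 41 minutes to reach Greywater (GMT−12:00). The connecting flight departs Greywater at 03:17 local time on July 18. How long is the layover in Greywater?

8 hours

Convert departure to UTC: 04:36 − 5:00 = 23:36 UTC on Jul 17.
Add 7 hours and 41 minutes flight time → 07:17 UTC (Jul 18).
Greywater is UTC−12:00, so local arrival = 07:17 − 12:00 = 19:17 on Jul 17.
Layover = 03:17 − 19:17 (+1 day) = 8 hours.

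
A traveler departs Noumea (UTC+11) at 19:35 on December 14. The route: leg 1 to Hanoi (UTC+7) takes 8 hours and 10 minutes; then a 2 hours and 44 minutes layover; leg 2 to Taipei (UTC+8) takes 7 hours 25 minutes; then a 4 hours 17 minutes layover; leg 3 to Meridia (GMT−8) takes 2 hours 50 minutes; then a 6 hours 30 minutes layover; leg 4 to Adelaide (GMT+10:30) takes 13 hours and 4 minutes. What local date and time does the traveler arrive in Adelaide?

16:05 on December 16

Convert departure to UTC: 19:35 − 11:00 = 08:35 UTC on Dec 14.
Add 8 hours and 10 minutes leg 1 → 16:45 UTC.
Add 2 hours and 44 minutes layover in Hanoi → 19:29 UTC.
Add 7 hours 25 minutes leg 2 → 02:54 UTC (Dec 15).
Add 4 hours and 17 minutes layover in Taipei → 07:11 UTC.
Add 2 hours 50 minutes leg 3 → 10:01 UTC.
Add 6 hours and 30 minutes layover in Meridia → 16:31 UTC.
Add 13 hours and 4 minutes leg 4 → 05:35 UTC (Dec 16).
Adelaide is UTC+10:30, so local arrival = 05:35 + 10:30 = 16:05 on Dec 16.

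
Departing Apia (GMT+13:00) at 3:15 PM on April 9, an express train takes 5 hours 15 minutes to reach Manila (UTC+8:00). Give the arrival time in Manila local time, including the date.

Manila is 5:00 behind Apia.
After 5 hours 15 minutes it is 8:30 PM in Apia.
Shift by the zone difference: 8:30 PM − 5:00 = 3:30 PM on Apr 9 in Manila.

3:30 PM on April 9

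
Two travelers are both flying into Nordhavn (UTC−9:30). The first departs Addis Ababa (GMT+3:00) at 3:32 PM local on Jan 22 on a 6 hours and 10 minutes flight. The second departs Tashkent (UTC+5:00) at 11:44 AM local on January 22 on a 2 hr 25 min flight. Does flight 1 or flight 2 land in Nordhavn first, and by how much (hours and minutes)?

the second, by 9 hours 33 minutes

Flight 1 in UTC: 3:32 PM − 3:00 = 12:32 PM on Jan 22.
+6 hours and 10 minutes → arrive 6:42 PM UTC on Jan 22.
Flight 2 in UTC: 11:44 AM − 5:00 = 6:44 AM on Jan 22.
+2 hours and 25 minutes → arrive 9:09 AM UTC on Jan 22.
Flight 2 lands earlier by 9 hours 33 minutes.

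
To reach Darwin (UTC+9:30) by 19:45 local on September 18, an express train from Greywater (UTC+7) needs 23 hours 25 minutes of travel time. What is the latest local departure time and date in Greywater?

Target arrival in UTC: 19:45 − 9:30 = 10:15 on Sep 18.
Subtract 23 hours 25 minutes → departure 10:50 UTC on Sep 17.
Greywater is UTC+7:00: 10:50 + 7:00 = 17:50 on Sep 17.

17:50 on September 17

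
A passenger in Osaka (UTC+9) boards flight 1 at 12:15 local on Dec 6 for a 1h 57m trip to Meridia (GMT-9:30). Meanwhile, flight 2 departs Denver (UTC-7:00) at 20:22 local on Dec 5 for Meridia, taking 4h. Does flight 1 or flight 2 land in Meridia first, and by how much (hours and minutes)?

the first, by 2 hours 10 minutes

Flight 1 in UTC: 12:15 − 9:00 = 03:15 on Dec 6.
+1 hour and 57 minutes → arrive 05:12 UTC on Dec 6.
Flight 2 in UTC: 20:22 + 7:00 = 03:22 on Dec 6.
+4 hours → arrive 07:22 UTC on Dec 6.
Flight 1 lands earlier by 2 hours 10 minutes.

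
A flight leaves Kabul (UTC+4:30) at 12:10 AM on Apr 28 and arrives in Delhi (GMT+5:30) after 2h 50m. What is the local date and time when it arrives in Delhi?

4:00 AM on April 28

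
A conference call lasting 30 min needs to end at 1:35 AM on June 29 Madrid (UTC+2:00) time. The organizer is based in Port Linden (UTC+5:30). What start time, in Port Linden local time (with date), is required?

Target end time in UTC: 1:35 AM − 2:00 = 11:35 PM on Jun 28.
Subtract 30 minutes → start 11:05 PM UTC on Jun 28.
Port Linden is UTC+5:30: 11:05 PM + 5:30 = 4:35 AM on Jun 29.

4:35 AM on Jun 29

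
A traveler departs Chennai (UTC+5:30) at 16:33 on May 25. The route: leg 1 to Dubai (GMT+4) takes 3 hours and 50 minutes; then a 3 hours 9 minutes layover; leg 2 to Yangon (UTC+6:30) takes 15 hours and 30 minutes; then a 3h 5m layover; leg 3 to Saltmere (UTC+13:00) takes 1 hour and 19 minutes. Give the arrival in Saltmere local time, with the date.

02:56 on May 27

Convert departure to UTC: 16:33 − 5:30 = 11:03 UTC on May 25.
Add 3 hours 50 minutes leg 1 → 14:53 UTC.
Add 3 hours and 9 minutes layover in Dubai → 18:02 UTC.
Add 15 hours 30 minutes leg 2 → 09:32 UTC (May 26).
Add 3 hours and 5 minutes layover in Yangon → 12:37 UTC.
Add 1 hour 19 minutes leg 3 → 13:56 UTC.
Saltmere is UTC+13:00, so local arrival = 13:56 + 13:00 = 02:56 on May 27.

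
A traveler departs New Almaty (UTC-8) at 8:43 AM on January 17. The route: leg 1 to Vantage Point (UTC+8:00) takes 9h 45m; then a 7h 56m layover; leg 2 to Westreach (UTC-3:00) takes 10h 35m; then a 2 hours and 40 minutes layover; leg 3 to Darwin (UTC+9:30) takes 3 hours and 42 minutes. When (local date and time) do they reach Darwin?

12:51 PM on Jan 19

Convert departure to UTC: 8:43 AM + 8:00 = 4:43 PM UTC on Jan 17.
Add 9 hours 45 minutes leg 1 → 2:28 AM UTC (Jan 18).
Add 7 hours 56 minutes layover in Vantage Point → 10:24 AM UTC.
Add 10 hours 35 minutes leg 2 → 8:59 PM UTC.
Add 2 hours and 40 minutes layover in Westreach → 11:39 PM UTC.
Add 3 hours 42 minutes leg 3 → 3:21 AM UTC (Jan 19).
Darwin is UTC+9:30, so local arrival = 3:21 AM + 9:30 = 12:51 PM on Jan 19.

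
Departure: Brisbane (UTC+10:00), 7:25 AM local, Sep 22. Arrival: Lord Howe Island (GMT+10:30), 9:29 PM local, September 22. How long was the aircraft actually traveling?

13 hours 34 minutes

Departure in UTC: 7:25 AM − 10:00 = 9:25 PM on Sep 21.
Arrival in UTC: 9:29 PM − 10:30 = 10:59 AM on Sep 22.
Elapsed = 10:59 AM − 9:25 PM (+1 day) = 13 hours 34 minutes.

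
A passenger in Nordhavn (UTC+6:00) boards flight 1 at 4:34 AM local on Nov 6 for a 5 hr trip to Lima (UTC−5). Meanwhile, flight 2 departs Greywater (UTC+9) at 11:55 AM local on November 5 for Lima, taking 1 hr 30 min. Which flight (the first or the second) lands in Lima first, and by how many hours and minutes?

Flight 1 in UTC: 4:34 AM − 6:00 = 10:34 PM on Nov 5.
+5 hours → arrive 3:34 AM UTC on Nov 6.
Flight 2 in UTC: 11:55 AM − 9:00 = 2:55 AM on Nov 5.
+1 hour 30 minutes → arrive 4:25 AM UTC on Nov 5.
Flight 2 lands earlier by 23 hours 9 minutes.

the second, by 23 hours 9 minutes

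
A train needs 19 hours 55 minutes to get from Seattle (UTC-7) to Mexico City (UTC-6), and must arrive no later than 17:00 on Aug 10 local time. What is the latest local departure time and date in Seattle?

20:05 on Aug 9

Target arrival in UTC: 17:00 + 6:00 = 23:00 on Aug 10.
Subtract 19 hours 55 minutes → departure 03:05 UTC on Aug 10.
Seattle is UTC−7:00: 03:05 − 7:00 = 20:05 on Aug 9.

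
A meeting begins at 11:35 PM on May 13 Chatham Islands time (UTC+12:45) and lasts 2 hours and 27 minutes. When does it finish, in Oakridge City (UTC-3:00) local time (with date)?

Convert start to UTC: 11:35 PM − 12:45 = 10:50 AM UTC on May 13.
Add 2 hours 27 minutes duration → 1:17 PM UTC.
Oakridge City is UTC−3:00, so local end time = 1:17 PM − 3:00 = 10:17 AM on May 13.

10:17 AM on May 13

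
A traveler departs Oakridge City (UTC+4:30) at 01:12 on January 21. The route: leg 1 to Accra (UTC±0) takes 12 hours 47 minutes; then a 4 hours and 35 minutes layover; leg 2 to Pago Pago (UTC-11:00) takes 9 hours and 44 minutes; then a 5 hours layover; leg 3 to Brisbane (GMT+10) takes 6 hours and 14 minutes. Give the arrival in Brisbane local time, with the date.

Convert departure to UTC: 01:12 − 4:30 = 20:42 UTC on Jan 20.
Add 12 hours and 47 minutes leg 1 → 09:29 UTC (Jan 21).
Add 4 hours and 35 minutes layover in Accra → 14:04 UTC.
Add 9 hours 44 minutes leg 2 → 23:48 UTC.
Add 5 hours layover in Pago Pago → 04:48 UTC (Jan 22).
Add 6 hours and 14 minutes leg 3 → 11:02 UTC.
Brisbane is UTC+10:00, so local arrival = 11:02 + 10:00 = 21:02 on Jan 22.

21:02 on January 22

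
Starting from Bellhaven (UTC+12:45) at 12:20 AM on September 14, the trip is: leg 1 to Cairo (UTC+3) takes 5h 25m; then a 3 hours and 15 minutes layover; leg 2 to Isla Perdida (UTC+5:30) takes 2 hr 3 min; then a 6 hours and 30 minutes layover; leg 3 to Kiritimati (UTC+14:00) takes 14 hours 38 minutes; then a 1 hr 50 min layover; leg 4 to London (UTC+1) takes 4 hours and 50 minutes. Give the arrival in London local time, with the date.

3:06 AM on September 15

Convert departure to UTC: 12:20 AM − 12:45 = 11:35 AM UTC on Sep 13.
Add 5 hours 25 minutes leg 1 → 5:00 PM UTC.
Add 3 hours and 15 minutes layover in Cairo → 8:15 PM UTC.
Add 2 hours and 3 minutes leg 2 → 10:18 PM UTC.
Add 6 hours and 30 minutes layover in Isla Perdida → 4:48 AM UTC (Sep 14).
Add 14 hours 38 minutes leg 3 → 7:26 PM UTC.
Add 1 hour and 50 minutes layover in Kiritimati → 9:16 PM UTC.
Add 4 hours and 50 minutes leg 4 → 2:06 AM UTC (Sep 15).
London is UTC+1:00, so local arrival = 2:06 AM + 1:00 = 3:06 AM on Sep 15.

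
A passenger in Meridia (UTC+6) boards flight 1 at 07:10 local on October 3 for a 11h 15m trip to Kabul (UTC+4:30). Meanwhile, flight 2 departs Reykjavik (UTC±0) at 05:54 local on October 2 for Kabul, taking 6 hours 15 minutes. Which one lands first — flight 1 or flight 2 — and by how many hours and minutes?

the second, by 24 hours 16 minutes

Flight 1 in UTC: 07:10 − 6:00 = 01:10 on Oct 3.
+11 hours 15 minutes → arrive 12:25 UTC on Oct 3.
Flight 2 departs at 05:54 UTC (Oct 2).
+6 hours and 15 minutes → arrive 12:09 UTC on Oct 2.
Flight 2 lands earlier by 24 hours 16 minutes.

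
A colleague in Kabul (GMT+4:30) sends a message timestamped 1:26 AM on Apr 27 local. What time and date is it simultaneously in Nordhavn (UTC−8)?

12:56 PM on April 26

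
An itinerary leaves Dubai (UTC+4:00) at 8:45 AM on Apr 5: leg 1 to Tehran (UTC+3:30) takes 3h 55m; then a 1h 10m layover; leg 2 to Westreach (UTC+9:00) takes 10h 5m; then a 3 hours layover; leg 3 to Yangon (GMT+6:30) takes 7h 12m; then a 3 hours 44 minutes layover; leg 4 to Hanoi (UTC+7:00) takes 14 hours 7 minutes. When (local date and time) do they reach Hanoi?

6:58 AM on April 7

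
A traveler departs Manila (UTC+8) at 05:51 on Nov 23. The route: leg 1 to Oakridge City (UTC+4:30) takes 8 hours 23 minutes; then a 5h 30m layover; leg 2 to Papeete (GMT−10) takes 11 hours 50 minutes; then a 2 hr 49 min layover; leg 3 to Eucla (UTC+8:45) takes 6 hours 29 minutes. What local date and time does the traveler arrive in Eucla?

Convert departure to UTC: 05:51 − 8:00 = 21:51 UTC on Nov 22.
Add 8 hours 23 minutes leg 1 → 06:14 UTC (Nov 23).
Add 5 hours 30 minutes layover in Oakridge City → 11:44 UTC.
Add 11 hours and 50 minutes leg 2 → 23:34 UTC.
Add 2 hours and 49 minutes layover in Papeete → 02:23 UTC (Nov 24).
Add 6 hours and 29 minutes leg 3 → 08:52 UTC.
Eucla is UTC+8:45, so local arrival = 08:52 + 8:45 = 17:37 on Nov 24.

17:37 on November 24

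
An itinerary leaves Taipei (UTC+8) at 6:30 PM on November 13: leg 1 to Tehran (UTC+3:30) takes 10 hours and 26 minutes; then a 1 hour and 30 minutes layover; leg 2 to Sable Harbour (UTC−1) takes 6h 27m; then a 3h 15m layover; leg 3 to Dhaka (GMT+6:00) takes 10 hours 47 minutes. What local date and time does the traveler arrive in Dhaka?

Convert departure to UTC: 6:30 PM − 8:00 = 10:30 AM UTC on Nov 13.
Add 10 hours and 26 minutes leg 1 → 8:56 PM UTC.
Add 1 hour 30 minutes layover in Tehran → 10:26 PM UTC.
Add 6 hours and 27 minutes leg 2 → 4:53 AM UTC (Nov 14).
Add 3 hours and 15 minutes layover in Sable Harbour → 8:08 AM UTC.
Add 10 hours 47 minutes leg 3 → 6:55 PM UTC.
Dhaka is UTC+6:00, so local arrival = 6:55 PM + 6:00 = 12:55 AM on Nov 15.

12:55 AM on November 15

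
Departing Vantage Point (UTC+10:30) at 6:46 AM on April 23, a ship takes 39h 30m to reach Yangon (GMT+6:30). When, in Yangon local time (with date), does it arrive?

6:16 PM on Apr 24

Yangon is 4:00 behind Vantage Point.
After 39 hours and 30 minutes it is 10:16 PM (Apr 24) in Vantage Point.
Shift by the zone difference: 10:16 PM − 4:00 = 6:16 PM on Apr 24 in Yangon.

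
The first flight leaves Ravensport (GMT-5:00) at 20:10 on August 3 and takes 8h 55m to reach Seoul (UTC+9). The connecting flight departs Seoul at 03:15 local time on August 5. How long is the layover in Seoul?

8 hours 10 minutes

Convert departure to UTC: 20:10 + 5:00 = 01:10 UTC on Aug 4.
Add 8 hours and 55 minutes flight time → 10:05 UTC.
Seoul is UTC+9:00, so local arrival = 10:05 + 9:00 = 19:05 on Aug 4.
Layover = 03:15 − 19:05 (+1 day) = 8 hours 10 minutes.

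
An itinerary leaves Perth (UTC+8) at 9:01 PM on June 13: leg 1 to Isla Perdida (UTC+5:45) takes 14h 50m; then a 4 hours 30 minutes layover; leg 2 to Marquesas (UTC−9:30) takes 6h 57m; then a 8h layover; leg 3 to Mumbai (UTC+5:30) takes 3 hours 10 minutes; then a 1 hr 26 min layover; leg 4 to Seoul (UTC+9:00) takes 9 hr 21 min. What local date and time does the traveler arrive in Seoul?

10:15 PM on Jun 15

Convert departure to UTC: 9:01 PM − 8:00 = 1:01 PM UTC on Jun 13.
Add 14 hours and 50 minutes leg 1 → 3:51 AM UTC (Jun 14).
Add 4 hours 30 minutes layover in Isla Perdida → 8:21 AM UTC.
Add 6 hours and 57 minutes leg 2 → 3:18 PM UTC.
Add 8 hours layover in Marquesas → 11:18 PM UTC.
Add 3 hours and 10 minutes leg 3 → 2:28 AM UTC (Jun 15).
Add 1 hour and 26 minutes layover in Mumbai → 3:54 AM UTC.
Add 9 hours 21 minutes leg 4 → 1:15 PM UTC.
Seoul is UTC+9:00, so local arrival = 1:15 PM + 9:00 = 10:15 PM on Jun 15.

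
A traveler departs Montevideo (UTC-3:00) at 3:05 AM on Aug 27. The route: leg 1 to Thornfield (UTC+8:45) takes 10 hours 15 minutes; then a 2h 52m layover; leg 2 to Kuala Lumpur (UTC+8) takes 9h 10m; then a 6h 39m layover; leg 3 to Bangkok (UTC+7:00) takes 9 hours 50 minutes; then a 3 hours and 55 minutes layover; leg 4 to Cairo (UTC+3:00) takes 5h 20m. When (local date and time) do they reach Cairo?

Convert departure to UTC: 3:05 AM + 3:00 = 6:05 AM UTC on Aug 27.
Add 10 hours and 15 minutes leg 1 → 4:20 PM UTC.
Add 2 hours 52 minutes layover in Thornfield → 7:12 PM UTC.
Add 9 hours and 10 minutes leg 2 → 4:22 AM UTC (Aug 28).
Add 6 hours 39 minutes layover in Kuala Lumpur → 11:01 AM UTC.
Add 9 hours and 50 minutes leg 3 → 8:51 PM UTC.
Add 3 hours and 55 minutes layover in Bangkok → 12:46 AM UTC (Aug 29).
Add 5 hours 20 minutes leg 4 → 6:06 AM UTC.
Cairo is UTC+3:00, so local arrival = 6:06 AM + 3:00 = 9:06 AM on Aug 29.

9:06 AM on August 29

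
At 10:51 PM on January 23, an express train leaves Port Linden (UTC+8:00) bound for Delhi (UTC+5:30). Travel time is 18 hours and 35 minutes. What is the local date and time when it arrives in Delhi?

2:56 PM on January 24

Delhi is 2:30 behind Port Linden.
After 18 hours and 35 minutes it is 5:26 PM (Jan 24) in Port Linden.
Shift by the zone difference: 5:26 PM − 2:30 = 2:56 PM on Jan 24 in Delhi.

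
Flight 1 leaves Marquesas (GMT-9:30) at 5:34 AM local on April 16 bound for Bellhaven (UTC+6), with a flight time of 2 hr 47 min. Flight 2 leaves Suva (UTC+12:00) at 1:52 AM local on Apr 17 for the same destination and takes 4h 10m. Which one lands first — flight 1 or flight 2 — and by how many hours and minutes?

the first, by 11 minutes

Flight 1 in UTC: 5:34 AM + 9:30 = 3:04 PM on Apr 16.
+2 hours 47 minutes → arrive 5:51 PM UTC on Apr 16.
Flight 2 in UTC: 1:52 AM − 12:00 = 1:52 PM on Apr 16.
+4 hours 10 minutes → arrive 6:02 PM UTC on Apr 16.
Flight 1 lands earlier by 11 minutes.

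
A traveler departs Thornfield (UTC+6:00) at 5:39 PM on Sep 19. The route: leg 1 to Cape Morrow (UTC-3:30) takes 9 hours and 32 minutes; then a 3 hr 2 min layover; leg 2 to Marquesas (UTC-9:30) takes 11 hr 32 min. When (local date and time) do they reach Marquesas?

2:15 AM on September 20

Convert departure to UTC: 5:39 PM − 6:00 = 11:39 AM UTC on Sep 19.
Add 9 hours and 32 minutes leg 1 → 9:11 PM UTC.
Add 3 hours and 2 minutes layover in Cape Morrow → 12:13 AM UTC (Sep 20).
Add 11 hours and 32 minutes leg 2 → 11:45 AM UTC.
Marquesas is UTC−9:30, so local arrival = 11:45 AM − 9:30 = 2:15 AM on Sep 20.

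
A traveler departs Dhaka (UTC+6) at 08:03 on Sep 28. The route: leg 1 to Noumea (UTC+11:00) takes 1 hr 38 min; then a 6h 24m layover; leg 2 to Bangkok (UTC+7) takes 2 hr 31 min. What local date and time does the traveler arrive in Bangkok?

Convert departure to UTC: 08:03 − 6:00 = 02:03 UTC on Sep 28.
Add 1 hour and 38 minutes leg 1 → 03:41 UTC.
Add 6 hours and 24 minutes layover in Noumea → 10:05 UTC.
Add 2 hours 31 minutes leg 2 → 12:36 UTC.
Bangkok is UTC+7:00, so local arrival = 12:36 + 7:00 = 19:36 on Sep 28.

19:36 on September 28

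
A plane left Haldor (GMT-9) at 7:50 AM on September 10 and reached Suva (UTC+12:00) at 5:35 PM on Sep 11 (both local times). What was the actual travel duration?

Suva is 21:00 ahead of Haldor.
Clock-face elapsed time (ignoring zones) is 33 hours 45 minutes.
Actual elapsed = 33 hours 45 minutes − 21:00 = 12 hours 45 minutes.

12 hours 45 minutes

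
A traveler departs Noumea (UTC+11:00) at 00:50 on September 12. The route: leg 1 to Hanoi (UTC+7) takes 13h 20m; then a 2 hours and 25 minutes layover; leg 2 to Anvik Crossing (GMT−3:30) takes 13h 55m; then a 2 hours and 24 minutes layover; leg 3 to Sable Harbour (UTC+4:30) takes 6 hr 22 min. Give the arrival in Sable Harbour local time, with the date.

08:46 on September 13

Convert departure to UTC: 00:50 − 11:00 = 13:50 UTC on Sep 11.
Add 13 hours and 20 minutes leg 1 → 03:10 UTC (Sep 12).
Add 2 hours 25 minutes layover in Hanoi → 05:35 UTC.
Add 13 hours 55 minutes leg 2 → 19:30 UTC.
Add 2 hours 24 minutes layover in Anvik Crossing → 21:54 UTC.
Add 6 hours and 22 minutes leg 3 → 04:16 UTC (Sep 13).
Sable Harbour is UTC+4:30, so local arrival = 04:16 + 4:30 = 08:46 on Sep 13.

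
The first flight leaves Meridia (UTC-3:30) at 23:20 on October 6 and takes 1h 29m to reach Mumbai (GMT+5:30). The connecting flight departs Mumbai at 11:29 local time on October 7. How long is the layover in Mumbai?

1 hour 40 minutes

Convert departure to UTC: 23:20 + 3:30 = 02:50 UTC on Oct 7.
Add 1 hour 29 minutes flight time → 04:19 UTC.
Mumbai is UTC+5:30, so local arrival = 04:19 + 5:30 = 09:49 on Oct 7.
Layover = 11:29 − 09:49 = 1 hour 40 minutes.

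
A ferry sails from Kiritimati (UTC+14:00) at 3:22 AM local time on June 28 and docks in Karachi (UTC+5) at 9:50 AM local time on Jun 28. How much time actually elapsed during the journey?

Karachi is 9:00 behind Kiritimati.
Clock-face elapsed time (ignoring zones) is 6 hours 28 minutes.
Actual elapsed = 6 hours 28 minutes + 9:00 = 15 hours 28 minutes.

15 hours 28 minutes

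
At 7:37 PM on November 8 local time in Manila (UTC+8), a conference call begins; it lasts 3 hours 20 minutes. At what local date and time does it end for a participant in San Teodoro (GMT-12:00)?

Convert start to UTC: 7:37 PM − 8:00 = 11:37 AM UTC on Nov 8.
Add 3 hours 20 minutes duration → 2:57 PM UTC.
San Teodoro is UTC−12:00, so local end time = 2:57 PM − 12:00 = 2:57 AM on Nov 8.

2:57 AM on November 8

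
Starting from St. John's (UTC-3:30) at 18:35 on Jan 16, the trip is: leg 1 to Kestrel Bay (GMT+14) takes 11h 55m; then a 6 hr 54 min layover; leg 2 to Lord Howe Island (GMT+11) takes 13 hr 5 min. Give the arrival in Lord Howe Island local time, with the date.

Convert departure to UTC: 18:35 + 3:30 = 22:05 UTC on Jan 16.
Add 11 hours 55 minutes leg 1 → 10:00 UTC (Jan 17).
Add 6 hours and 54 minutes layover in Kestrel Bay → 16:54 UTC.
Add 13 hours 5 minutes leg 2 → 05:59 UTC (Jan 18).
Lord Howe Island is UTC+11:00, so local arrival = 05:59 + 11:00 = 16:59 on Jan 18.

16:59 on January 18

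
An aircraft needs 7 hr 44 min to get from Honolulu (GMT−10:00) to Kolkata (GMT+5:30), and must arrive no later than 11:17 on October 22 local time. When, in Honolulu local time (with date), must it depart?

Target arrival in UTC: 11:17 − 5:30 = 05:47 on Oct 22.
Subtract 7 hours and 44 minutes → departure 22:03 UTC on Oct 21.
Honolulu is UTC−10:00: 22:03 − 10:00 = 12:03 on Oct 21.

12:03 on October 21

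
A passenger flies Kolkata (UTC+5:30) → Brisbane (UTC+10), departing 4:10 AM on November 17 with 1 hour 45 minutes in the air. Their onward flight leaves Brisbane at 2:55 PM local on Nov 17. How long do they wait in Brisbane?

4 hours 30 minutes

Convert departure to UTC: 4:10 AM − 5:30 = 10:40 PM UTC on Nov 16.
Add 1 hour 45 minutes flight time → 12:25 AM UTC (Nov 17).
Brisbane is UTC+10:00, so local arrival = 12:25 AM + 10:00 = 10:25 AM on Nov 17.
Layover = 2:55 PM − 10:25 AM = 4 hours 30 minutes.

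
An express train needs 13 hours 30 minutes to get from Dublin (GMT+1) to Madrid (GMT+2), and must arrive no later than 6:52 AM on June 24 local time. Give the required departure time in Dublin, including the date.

Target arrival in UTC: 6:52 AM − 2:00 = 4:52 AM on Jun 24.
Subtract 13 hours 30 minutes → departure 3:22 PM UTC on Jun 23.
Dublin is UTC+1:00: 3:22 PM + 1:00 = 4:22 PM on Jun 23.

4:22 PM on June 23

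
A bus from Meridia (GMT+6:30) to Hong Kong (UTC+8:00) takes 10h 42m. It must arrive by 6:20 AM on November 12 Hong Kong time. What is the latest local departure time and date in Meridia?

6:08 PM on November 11

Target arrival in UTC: 6:20 AM − 8:00 = 10:20 PM on Nov 11.
Subtract 10 hours 42 minutes → departure 11:38 AM UTC on Nov 11.
Meridia is UTC+6:30: 11:38 AM + 6:30 = 6:08 PM on Nov 11.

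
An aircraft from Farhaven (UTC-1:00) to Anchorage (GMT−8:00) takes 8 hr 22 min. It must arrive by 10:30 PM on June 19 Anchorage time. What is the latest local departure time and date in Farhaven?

Target arrival in UTC: 10:30 PM + 8:00 = 6:30 AM on Jun 20.
Subtract 8 hours 22 minutes → departure 10:08 PM UTC on Jun 19.
Farhaven is UTC−1:00: 10:08 PM − 1:00 = 9:08 PM on Jun 19.

9:08 PM on June 19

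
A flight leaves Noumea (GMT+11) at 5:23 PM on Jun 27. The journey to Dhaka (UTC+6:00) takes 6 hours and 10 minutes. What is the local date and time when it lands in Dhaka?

6:33 PM on June 27

Convert departure to UTC: 5:23 PM − 11:00 = 6:23 AM UTC on Jun 27.
Add 6 hours 10 minutes travel time → 12:33 PM UTC.
Dhaka is UTC+6:00, so local arrival = 12:33 PM + 6:00 = 6:33 PM on Jun 27.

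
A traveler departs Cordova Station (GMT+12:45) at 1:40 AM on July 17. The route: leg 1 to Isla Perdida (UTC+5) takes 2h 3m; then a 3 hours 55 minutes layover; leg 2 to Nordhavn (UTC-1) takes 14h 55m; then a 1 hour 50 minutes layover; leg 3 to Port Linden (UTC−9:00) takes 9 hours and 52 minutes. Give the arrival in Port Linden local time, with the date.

12:30 PM on July 17

Convert departure to UTC: 1:40 AM − 12:45 = 12:55 PM UTC on Jul 16.
Add 2 hours and 3 minutes leg 1 → 2:58 PM UTC.
Add 3 hours and 55 minutes layover in Isla Perdida → 6:53 PM UTC.
Add 14 hours 55 minutes leg 2 → 9:48 AM UTC (Jul 17).
Add 1 hour and 50 minutes layover in Nordhavn → 11:38 AM UTC.
Add 9 hours and 52 minutes leg 3 → 9:30 PM UTC.
Port Linden is UTC−9:00, so local arrival = 9:30 PM − 9:00 = 12:30 PM on Jul 17.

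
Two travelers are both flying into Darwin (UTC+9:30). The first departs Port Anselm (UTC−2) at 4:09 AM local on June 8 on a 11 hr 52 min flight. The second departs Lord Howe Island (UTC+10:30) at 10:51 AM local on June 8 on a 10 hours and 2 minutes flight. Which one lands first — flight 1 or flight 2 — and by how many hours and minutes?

the second, by 7 hours 38 minutes

Flight 1 in UTC: 4:09 AM + 2:00 = 6:09 AM on Jun 8.
+11 hours 52 minutes → arrive 6:01 PM UTC on Jun 8.
Flight 2 in UTC: 10:51 AM − 10:30 = 12:21 AM on Jun 8.
+10 hours 2 minutes → arrive 10:23 AM UTC on Jun 8.
Flight 2 lands earlier by 7 hours 38 minutes.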